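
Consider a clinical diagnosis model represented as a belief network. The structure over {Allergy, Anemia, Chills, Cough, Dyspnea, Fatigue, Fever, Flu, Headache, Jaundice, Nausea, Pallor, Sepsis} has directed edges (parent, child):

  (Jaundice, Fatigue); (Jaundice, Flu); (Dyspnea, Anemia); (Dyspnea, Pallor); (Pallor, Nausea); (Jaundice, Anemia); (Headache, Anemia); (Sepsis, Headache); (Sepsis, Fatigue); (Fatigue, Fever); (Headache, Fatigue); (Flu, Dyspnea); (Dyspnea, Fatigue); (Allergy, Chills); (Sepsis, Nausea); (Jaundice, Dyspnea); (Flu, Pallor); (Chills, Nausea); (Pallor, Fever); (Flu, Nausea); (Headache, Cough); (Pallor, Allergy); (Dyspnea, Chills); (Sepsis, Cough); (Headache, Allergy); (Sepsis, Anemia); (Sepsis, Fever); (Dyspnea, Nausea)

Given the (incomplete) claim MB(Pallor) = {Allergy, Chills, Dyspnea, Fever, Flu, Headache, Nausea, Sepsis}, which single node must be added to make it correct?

Parents of Pallor: Dyspnea, Flu.
Children of Pallor: Allergy, Fever, Nausea.
Other parents of Pallor's children:
  Allergy's other parent is Headache.
  Fever's other parents are Fatigue, Sepsis.
  Nausea also has parents Chills, Dyspnea, Flu, Sepsis.
MB(Pallor) = {Allergy, Chills, Dyspnea, Fatigue, Fever, Flu, Headache, Nausea, Sepsis}.
Comparing with the claimed set, Fatigue is missing.

Fatigue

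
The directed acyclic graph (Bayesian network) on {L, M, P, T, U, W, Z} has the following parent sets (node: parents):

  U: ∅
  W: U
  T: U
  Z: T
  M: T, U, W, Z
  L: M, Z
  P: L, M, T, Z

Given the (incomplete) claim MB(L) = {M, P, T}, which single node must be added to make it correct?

Parents of L: M, Z.
L has child P.
Co-parents of L (other parents of its children):
  P also has parents M, T, Z.
MB(L) = {M, P, T, Z}.
Comparing with the claimed set, Z is missing.

Z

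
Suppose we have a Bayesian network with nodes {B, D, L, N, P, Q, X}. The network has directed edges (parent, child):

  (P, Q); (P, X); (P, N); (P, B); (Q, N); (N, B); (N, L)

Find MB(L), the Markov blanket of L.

{N}

L's parents: N.
Ch(L) = {}.
With no children, L has no spouses; the co-parent set is empty.
So the Markov blanket of L is {N}.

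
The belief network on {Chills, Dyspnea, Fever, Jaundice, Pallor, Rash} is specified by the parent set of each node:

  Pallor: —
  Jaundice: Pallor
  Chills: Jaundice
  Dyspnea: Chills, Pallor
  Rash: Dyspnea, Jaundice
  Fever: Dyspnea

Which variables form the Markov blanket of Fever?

Recall MB(v) = parents ∪ children ∪ spouses, where spouses are the other parents of v's children.
Parents of Fever: Dyspnea.
Ch(Fever) = {}.
With no children, Fever has no spouses; the co-parent set is empty.
So the Markov blanket of Fever is {Dyspnea}.

{Dyspnea}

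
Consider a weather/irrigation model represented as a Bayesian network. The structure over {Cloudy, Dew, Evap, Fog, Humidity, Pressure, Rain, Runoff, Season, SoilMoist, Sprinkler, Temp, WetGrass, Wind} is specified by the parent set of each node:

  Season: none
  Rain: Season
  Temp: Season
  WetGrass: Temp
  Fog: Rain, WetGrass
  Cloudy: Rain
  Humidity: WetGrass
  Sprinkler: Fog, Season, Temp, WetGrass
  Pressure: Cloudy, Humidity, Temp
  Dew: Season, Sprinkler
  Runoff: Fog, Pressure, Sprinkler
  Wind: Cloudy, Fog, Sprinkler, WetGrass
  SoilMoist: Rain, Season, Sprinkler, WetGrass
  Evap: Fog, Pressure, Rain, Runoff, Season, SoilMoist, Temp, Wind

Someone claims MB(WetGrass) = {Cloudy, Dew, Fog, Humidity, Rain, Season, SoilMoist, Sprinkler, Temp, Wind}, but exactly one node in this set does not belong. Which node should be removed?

Dew

Children of WetGrass: Fog, Humidity, SoilMoist, Sprinkler, Wind.
Parents of WetGrass: Temp.
Co-parents of WetGrass (other parents of its children):
  parents(Fog) \ {WetGrass} = {Rain}.
  Humidity has no other parent.
  parents(Sprinkler) \ {WetGrass} = {Fog, Season, Temp}.
  Wind's other parents are Cloudy, Fog, Sprinkler.
  SoilMoist also has parents Rain, Season, Sprinkler.
MB(WetGrass) = {Cloudy, Fog, Humidity, Rain, Season, SoilMoist, Sprinkler, Temp, Wind}.
Dew is neither a parent, child, nor co-parent of WetGrass, so it does not belong.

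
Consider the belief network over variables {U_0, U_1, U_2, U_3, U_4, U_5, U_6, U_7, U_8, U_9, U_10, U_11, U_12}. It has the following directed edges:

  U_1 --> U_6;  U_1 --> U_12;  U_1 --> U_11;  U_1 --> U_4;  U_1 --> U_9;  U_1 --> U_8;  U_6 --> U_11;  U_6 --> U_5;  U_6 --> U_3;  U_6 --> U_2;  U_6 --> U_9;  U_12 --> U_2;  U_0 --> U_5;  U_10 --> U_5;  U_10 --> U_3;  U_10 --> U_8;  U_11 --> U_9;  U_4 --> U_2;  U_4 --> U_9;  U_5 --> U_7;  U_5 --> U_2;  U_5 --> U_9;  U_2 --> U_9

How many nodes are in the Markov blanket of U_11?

By definition, MB(U_11) is built from U_11's parents, U_11's children, and the co-parents of U_11.
U_11 has child U_9.
U_11's parents: U_1, U_6.
For each child, the remaining parents (spouses of U_11):
  U_9's other parents are U_1, U_2, U_4, U_5, U_6.
MB(U_11) = {U_1, U_2, U_4, U_5, U_6, U_9}, which has 6 nodes.

6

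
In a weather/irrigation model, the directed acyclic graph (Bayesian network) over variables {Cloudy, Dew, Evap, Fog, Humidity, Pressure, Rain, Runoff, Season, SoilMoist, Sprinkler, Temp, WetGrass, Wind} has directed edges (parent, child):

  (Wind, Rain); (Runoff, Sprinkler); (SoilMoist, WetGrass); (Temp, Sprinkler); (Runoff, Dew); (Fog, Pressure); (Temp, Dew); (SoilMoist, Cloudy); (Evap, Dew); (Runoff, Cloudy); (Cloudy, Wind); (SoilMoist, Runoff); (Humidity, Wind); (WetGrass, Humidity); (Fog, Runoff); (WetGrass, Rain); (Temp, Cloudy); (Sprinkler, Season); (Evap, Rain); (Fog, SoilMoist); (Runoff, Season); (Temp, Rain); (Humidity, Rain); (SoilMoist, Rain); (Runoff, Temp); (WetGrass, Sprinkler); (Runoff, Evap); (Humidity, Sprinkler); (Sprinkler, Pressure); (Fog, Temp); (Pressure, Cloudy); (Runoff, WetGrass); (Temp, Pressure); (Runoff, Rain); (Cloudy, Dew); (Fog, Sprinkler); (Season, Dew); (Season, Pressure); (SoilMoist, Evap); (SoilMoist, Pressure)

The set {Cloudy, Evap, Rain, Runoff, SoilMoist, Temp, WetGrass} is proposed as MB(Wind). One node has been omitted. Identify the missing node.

Humidity

The Markov blanket of a node is its parents, its children, and the other parents of its children.
Wind has parents Cloudy, Humidity.
Children of Wind: Rain.
For each child, the remaining parents (spouses of Wind):
  Rain's other parents are Evap, Humidity, Runoff, SoilMoist, Temp, WetGrass.
MB(Wind) = {Cloudy, Evap, Humidity, Rain, Runoff, SoilMoist, Temp, WetGrass}.
Comparing with the claimed set, Humidity is missing.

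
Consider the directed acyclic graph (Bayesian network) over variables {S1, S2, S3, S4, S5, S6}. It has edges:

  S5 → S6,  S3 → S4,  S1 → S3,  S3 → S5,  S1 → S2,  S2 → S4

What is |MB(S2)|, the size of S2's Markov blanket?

Parents of S2: S1.
Ch(S2) = {S4}.
Co-parents of S2 (other parents of its children):
  S4: S3
MB(S2) = {S1, S3, S4}, which has 3 nodes.

3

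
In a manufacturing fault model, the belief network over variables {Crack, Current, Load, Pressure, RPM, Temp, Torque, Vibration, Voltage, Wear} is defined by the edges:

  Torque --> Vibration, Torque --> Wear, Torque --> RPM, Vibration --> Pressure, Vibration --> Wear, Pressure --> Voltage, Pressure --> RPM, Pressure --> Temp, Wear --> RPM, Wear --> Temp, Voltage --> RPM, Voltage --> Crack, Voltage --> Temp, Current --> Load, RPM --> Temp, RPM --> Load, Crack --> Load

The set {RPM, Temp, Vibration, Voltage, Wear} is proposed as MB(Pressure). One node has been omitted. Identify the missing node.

Pressure's parents: Vibration.
Ch(Pressure) = {RPM, Temp, Voltage}.
Parents of each child, excluding Pressure:
  Voltage: —
  RPM: Torque, Voltage, Wear
  Temp: RPM, Voltage, Wear
MB(Pressure) = {RPM, Temp, Torque, Vibration, Voltage, Wear}.
Comparing with the claimed set, Torque is missing.

Torque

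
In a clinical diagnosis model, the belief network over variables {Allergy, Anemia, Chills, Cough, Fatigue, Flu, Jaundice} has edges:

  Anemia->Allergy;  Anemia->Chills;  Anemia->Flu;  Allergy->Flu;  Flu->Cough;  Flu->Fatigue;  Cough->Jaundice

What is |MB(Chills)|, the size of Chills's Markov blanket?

1

Pa(Chills) = {Anemia}.
Children of Chills: none.
With no children, Chills has no spouses; the co-parent set is empty.
MB(Chills) = {Anemia}, which has 1 node.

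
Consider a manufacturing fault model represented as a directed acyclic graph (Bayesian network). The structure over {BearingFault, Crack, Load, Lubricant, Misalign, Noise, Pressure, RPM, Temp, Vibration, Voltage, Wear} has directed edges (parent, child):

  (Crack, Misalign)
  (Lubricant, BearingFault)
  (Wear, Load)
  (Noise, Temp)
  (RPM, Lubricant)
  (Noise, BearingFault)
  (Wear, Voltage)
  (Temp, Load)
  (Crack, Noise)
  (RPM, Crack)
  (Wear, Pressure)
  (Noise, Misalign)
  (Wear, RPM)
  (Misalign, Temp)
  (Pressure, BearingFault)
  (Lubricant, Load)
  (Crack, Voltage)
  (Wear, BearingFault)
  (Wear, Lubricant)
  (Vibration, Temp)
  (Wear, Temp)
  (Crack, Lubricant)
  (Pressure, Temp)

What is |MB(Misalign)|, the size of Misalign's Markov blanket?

6

The Markov blanket of a node is its parents, its children, and the other parents of its children.
Misalign has parents Crack, Noise.
Misalign has child Temp.
Other parents of Misalign's children:
  Temp's other parents are Noise, Pressure, Vibration, Wear.
MB(Misalign) = {Crack, Noise, Pressure, Temp, Vibration, Wear}, which has 6 nodes.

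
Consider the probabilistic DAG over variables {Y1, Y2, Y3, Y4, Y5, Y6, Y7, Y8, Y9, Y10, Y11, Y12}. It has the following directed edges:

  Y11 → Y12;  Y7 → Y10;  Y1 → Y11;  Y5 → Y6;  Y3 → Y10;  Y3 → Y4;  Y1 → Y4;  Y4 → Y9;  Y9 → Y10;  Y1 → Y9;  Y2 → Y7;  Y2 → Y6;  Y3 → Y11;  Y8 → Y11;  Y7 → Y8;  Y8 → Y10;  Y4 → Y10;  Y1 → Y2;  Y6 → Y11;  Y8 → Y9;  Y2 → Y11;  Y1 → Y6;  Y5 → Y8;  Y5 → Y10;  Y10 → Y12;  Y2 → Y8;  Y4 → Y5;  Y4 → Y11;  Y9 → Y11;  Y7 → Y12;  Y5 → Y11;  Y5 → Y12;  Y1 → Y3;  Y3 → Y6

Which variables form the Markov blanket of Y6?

{Y1, Y2, Y3, Y4, Y5, Y8, Y9, Y11}

The Markov blanket of a node is its parents, its children, and the other parents of its children.
Pa(Y6) = {Y1, Y2, Y3, Y5}.
Children of Y6: Y11.
For each child, the remaining parents (spouses of Y6):
  parents(Y11) \ {Y6} = {Y1, Y2, Y3, Y4, Y5, Y8, Y9}.
So the Markov blanket of Y6 is {Y1, Y2, Y3, Y4, Y5, Y8, Y9, Y11}.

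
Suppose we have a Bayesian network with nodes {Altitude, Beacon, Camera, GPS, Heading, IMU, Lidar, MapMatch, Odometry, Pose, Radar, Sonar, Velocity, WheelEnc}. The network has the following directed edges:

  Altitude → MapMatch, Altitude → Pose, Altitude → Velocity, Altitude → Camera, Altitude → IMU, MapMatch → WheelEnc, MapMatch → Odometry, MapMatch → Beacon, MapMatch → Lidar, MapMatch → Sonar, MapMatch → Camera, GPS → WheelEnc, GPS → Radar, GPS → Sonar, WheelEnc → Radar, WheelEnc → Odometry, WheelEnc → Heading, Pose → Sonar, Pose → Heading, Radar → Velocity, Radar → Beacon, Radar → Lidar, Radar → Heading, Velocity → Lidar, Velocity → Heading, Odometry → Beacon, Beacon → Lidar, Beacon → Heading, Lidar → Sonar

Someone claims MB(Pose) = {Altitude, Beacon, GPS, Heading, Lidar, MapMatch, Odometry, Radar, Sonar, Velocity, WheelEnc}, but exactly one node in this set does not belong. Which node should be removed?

Pa(Pose) = {Altitude}.
Pose's children: Heading, Sonar.
Other parents of Pose's children:
  Sonar's other parents are GPS, Lidar, MapMatch.
  parents(Heading) \ {Pose} = {Beacon, Radar, Velocity, WheelEnc}.
MB(Pose) = {Altitude, Beacon, GPS, Heading, Lidar, MapMatch, Radar, Sonar, Velocity, WheelEnc}.
Odometry is neither a parent, child, nor co-parent of Pose, so it does not belong.

Odometry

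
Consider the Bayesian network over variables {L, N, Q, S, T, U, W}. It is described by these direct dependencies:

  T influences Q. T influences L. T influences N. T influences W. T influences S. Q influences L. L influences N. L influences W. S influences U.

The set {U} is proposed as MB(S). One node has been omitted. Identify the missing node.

Pa(S) = {T}.
S's children: U.
Co-parents of S (other parents of its children):
  U: no additional parents.
MB(S) = {T, U}.
Comparing with the claimed set, T is missing.

T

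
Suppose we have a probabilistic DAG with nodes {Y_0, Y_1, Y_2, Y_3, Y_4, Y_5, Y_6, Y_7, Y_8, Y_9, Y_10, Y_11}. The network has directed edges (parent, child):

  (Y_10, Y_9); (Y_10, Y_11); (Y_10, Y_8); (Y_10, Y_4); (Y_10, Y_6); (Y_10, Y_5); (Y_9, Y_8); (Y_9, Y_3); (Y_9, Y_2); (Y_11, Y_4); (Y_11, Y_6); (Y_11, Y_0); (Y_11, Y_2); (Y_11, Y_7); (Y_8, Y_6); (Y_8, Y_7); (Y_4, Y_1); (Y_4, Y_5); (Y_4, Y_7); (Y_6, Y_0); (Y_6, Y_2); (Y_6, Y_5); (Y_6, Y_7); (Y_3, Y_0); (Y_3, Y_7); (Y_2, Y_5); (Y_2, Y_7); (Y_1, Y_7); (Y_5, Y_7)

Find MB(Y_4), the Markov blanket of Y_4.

{Y_1, Y_2, Y_3, Y_5, Y_6, Y_7, Y_8, Y_10, Y_11}

By definition, MB(Y_4) is built from Y_4's parents, Y_4's children, and the co-parents of Y_4.
Y_4 has parents Y_10, Y_11.
Children of Y_4: Y_1, Y_5, Y_7.
Co-parents of Y_4 (other parents of its children):
  Y_1 has no other parent.
  parents(Y_5) \ {Y_4} = {Y_2, Y_6, Y_10}.
  parents(Y_7) \ {Y_4} = {Y_1, Y_2, Y_3, Y_5, Y_6, Y_8, Y_11}.
MB(Y_4) = {Y_1, Y_2, Y_3, Y_5, Y_6, Y_7, Y_8, Y_10, Y_11}.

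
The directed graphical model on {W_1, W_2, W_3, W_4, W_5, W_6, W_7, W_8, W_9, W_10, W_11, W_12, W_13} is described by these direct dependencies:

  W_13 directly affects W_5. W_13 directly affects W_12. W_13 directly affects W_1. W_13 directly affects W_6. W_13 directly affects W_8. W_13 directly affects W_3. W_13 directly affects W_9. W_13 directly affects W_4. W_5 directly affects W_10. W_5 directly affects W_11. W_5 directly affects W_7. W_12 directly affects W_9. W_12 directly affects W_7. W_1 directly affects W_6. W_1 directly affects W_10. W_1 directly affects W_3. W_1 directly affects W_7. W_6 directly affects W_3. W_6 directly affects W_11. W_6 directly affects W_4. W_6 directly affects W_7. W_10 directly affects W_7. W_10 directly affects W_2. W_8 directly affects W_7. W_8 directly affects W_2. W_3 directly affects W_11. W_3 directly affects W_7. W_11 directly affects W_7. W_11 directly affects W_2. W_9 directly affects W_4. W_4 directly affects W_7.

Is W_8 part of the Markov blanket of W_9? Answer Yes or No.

W_9 has parents W_12, W_13.
W_9 has child W_4.
Parents of each child, excluding W_9:
  parents(W_4) \ {W_9} = {W_6, W_13}.
MB(W_9) = {W_4, W_6, W_12, W_13}; W_8 is not in this set.

No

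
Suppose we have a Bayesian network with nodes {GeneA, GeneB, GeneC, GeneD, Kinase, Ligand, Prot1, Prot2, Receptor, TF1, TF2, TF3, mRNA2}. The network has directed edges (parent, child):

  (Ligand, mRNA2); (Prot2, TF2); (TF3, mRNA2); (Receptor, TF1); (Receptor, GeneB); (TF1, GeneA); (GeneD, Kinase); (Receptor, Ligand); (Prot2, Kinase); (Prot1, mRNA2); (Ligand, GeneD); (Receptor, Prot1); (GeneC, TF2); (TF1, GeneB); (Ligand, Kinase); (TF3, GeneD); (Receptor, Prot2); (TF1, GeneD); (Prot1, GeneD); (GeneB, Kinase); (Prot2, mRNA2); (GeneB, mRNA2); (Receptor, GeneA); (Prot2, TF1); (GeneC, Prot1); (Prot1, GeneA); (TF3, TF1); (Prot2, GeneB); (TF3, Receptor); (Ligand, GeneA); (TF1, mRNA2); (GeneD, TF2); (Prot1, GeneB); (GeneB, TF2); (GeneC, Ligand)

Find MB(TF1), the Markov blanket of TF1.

{GeneA, GeneB, GeneD, Ligand, Prot1, Prot2, Receptor, TF3, mRNA2}

A node's Markov blanket = Pa ∪ Ch ∪ (parents of Ch other than the node itself).
TF1 has parents Prot2, Receptor, TF3.
Children of TF1: GeneA, GeneB, GeneD, mRNA2.
For each child, the remaining parents (spouses of TF1):
  GeneB also has parents Prot1, Prot2, Receptor.
  GeneD's other parents are Ligand, Prot1, TF3.
  parents(mRNA2) \ {TF1} = {GeneB, Ligand, Prot1, Prot2, TF3}.
  GeneA's other parents are Ligand, Prot1, Receptor.
So the Markov blanket of TF1 is {GeneA, GeneB, GeneD, Ligand, Prot1, Prot2, Receptor, TF3, mRNA2}.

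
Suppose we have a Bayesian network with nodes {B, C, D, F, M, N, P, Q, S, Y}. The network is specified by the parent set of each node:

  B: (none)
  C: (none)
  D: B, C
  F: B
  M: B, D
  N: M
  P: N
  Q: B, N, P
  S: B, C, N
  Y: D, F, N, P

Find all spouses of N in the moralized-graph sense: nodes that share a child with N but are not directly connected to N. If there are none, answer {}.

{B, C, D, F}

Children of N: P, Q, S, Y.
  P: no additional parents.
  Q also has parents B, P.
  parents(S) \ {N} = {B, C}.
  Y also has parents D, F, P.
Excluding nodes already adjacent to N (M, P, Q, S, Y), the co-parent-only contribution is {B, C, D, F}.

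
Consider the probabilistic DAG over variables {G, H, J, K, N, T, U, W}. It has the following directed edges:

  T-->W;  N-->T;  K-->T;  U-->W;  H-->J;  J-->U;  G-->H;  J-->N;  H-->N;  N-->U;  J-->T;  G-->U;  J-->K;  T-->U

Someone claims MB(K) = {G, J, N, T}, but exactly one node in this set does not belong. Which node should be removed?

Parents of K: J.
K's children: T.
For each child, the remaining parents (spouses of K):
  parents(T) \ {K} = {J, N}.
MB(K) = {J, N, T}.
G is neither a parent, child, nor co-parent of K, so it does not belong.

G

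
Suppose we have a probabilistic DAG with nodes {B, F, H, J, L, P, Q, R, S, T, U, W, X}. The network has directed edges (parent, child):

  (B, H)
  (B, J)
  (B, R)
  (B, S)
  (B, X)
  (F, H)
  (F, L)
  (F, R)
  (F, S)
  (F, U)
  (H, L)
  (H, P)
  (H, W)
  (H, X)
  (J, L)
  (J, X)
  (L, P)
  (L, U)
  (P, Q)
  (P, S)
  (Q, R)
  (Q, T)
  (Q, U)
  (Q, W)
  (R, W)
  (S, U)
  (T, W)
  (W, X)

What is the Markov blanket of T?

By definition, MB(T) is built from T's parents, T's children, and the co-parents of T.
T has child W.
T has parent Q.
Co-parents of T (other parents of its children):
  W also has parents H, Q, R.
So the Markov blanket of T is {H, Q, R, W}.

{H, Q, R, W}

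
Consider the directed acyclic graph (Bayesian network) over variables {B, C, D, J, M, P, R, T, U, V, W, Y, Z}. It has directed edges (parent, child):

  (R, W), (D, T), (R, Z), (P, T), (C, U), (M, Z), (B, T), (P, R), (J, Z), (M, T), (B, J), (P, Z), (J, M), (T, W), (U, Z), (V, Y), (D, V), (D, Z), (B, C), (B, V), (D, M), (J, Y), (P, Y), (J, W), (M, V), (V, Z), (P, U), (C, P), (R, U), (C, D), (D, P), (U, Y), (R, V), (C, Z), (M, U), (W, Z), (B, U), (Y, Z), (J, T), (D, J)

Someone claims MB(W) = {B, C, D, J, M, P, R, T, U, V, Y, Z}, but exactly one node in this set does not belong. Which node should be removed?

W's parents: J, R, T.
W's children: Z.
Parents of each child, excluding W:
  parents(Z) \ {W} = {C, D, J, M, P, R, U, V, Y}.
MB(W) = {C, D, J, M, P, R, T, U, V, Y, Z}.
B is neither a parent, child, nor co-parent of W, so it does not belong.

B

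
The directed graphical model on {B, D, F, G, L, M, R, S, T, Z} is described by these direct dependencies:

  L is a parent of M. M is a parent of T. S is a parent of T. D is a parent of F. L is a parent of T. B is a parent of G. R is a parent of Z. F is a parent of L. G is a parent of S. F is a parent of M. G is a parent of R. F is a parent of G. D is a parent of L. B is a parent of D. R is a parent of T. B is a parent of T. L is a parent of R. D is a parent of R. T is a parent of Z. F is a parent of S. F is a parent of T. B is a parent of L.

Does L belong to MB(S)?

L is a co-parent of S: both are parents of T.
So L ∈ MB(S).

Yes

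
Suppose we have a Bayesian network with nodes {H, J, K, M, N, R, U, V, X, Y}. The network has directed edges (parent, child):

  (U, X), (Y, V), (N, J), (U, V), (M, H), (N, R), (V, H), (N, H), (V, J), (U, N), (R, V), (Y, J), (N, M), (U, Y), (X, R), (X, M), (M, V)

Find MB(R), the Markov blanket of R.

{M, N, U, V, X, Y}

The Markov blanket of a node is its parents, its children, and the other parents of its children.
R's children: V.
R's parents: N, X.
Parents of each child, excluding R:
  V: M, U, Y
MB(R) = {M, N, U, V, X, Y}.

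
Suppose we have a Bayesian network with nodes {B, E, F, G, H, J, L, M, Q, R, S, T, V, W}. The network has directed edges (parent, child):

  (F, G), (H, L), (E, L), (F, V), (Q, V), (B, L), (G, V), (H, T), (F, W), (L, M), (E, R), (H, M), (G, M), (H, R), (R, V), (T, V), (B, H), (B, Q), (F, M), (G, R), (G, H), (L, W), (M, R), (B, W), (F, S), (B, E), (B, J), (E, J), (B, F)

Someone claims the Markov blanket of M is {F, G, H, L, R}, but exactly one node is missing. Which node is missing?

E

Recall MB(v) = parents ∪ children ∪ spouses, where spouses are the other parents of v's children.
M's parents: F, G, H, L.
M has child R.
Co-parents of M (other parents of its children):
  R's other parents are E, G, H.
MB(M) = {E, F, G, H, L, R}.
Comparing with the claimed set, E is missing.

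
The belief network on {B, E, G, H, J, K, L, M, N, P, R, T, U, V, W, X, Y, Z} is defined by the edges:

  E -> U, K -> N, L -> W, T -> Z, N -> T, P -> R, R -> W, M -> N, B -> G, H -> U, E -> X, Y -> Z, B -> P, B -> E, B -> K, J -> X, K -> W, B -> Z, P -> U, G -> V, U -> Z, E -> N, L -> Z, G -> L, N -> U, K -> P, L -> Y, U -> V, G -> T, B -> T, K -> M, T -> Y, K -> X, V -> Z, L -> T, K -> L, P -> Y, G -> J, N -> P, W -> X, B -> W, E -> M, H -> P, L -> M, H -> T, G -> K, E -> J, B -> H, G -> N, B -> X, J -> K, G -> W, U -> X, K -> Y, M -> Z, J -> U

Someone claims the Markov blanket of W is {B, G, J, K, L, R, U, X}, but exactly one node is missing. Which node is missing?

E

W has parents B, G, K, L, R.
Children of W: X.
Co-parents of W (other parents of its children):
  X: B, E, J, K, U
MB(W) = {B, E, G, J, K, L, R, U, X}.
Comparing with the claimed set, E is missing.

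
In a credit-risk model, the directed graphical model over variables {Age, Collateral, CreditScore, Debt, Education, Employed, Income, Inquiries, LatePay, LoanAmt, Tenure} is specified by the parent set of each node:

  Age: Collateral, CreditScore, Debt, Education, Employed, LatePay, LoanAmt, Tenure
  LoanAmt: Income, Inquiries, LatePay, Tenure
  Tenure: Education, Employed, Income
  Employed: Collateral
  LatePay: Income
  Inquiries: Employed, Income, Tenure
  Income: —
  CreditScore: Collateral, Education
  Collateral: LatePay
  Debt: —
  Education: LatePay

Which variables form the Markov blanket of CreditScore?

A node's Markov blanket = Pa ∪ Ch ∪ (parents of Ch other than the node itself).
Children of CreditScore: Age.
CreditScore has parents Collateral, Education.
Other parents of CreditScore's children:
  Age also has parents Collateral, Debt, Education, Employed, LatePay, LoanAmt, Tenure.
So the Markov blanket of CreditScore is {Age, Collateral, Debt, Education, Employed, LatePay, LoanAmt, Tenure}.

{Age, Collateral, Debt, Education, Employed, LatePay, LoanAmt, Tenure}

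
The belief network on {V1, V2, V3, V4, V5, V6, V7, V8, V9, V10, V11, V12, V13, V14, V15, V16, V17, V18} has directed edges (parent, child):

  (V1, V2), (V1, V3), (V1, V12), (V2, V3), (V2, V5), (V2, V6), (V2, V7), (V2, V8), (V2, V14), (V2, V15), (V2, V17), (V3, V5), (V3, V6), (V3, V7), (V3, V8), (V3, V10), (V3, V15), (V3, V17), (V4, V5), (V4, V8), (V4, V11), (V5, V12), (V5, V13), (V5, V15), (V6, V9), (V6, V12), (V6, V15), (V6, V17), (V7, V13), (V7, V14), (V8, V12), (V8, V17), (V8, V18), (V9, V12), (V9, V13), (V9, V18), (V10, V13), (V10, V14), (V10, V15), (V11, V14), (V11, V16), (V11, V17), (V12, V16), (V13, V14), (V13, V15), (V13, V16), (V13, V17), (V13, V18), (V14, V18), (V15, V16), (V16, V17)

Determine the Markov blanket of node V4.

Pa(V4) = {}.
V4 has children V5, V8, V11.
For each child, the remaining parents (spouses of V4):
  V5 also has parents V2, V3.
  V8 also has parents V2, V3.
  V11 has no other parent.
So the Markov blanket of V4 is {V2, V3, V5, V8, V11}.

{V2, V3, V5, V8, V11}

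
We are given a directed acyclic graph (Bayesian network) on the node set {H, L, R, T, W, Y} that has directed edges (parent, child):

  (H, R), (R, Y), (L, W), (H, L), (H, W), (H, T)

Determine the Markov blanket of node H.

{L, R, T, W}

A node's Markov blanket = Pa ∪ Ch ∪ (parents of Ch other than the node itself).
Parents of H: none.
H's children: L, R, T, W.
Other parents of H's children:
  L: —
  R: —
  T: —
  W: L
Union: {} ∪ {L, R, T, W} ∪ {L} = {L, R, T, W}.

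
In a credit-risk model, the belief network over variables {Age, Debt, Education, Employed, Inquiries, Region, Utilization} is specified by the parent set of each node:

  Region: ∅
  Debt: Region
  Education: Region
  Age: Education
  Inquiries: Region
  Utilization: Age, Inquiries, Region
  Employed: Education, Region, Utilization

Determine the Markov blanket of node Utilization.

The Markov blanket of a node is its parents, its children, and the other parents of its children.
Children of Utilization: Employed.
Utilization's parents: Age, Inquiries, Region.
For each child, the remaining parents (spouses of Utilization):
  parents(Employed) \ {Utilization} = {Education, Region}.
Taking the union gives {Age, Education, Employed, Inquiries, Region}.

{Age, Education, Employed, Inquiries, Region}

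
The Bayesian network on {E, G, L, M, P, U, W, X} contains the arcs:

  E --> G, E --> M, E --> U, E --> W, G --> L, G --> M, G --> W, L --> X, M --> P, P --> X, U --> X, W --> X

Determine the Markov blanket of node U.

{E, L, P, W, X}

The Markov blanket of a node is its parents, its children, and the other parents of its children.
U's parents: E.
U's children: X.
For each child, the remaining parents (spouses of U):
  X also has parents L, P, W.
Union: {E} ∪ {X} ∪ {L, P, W} = {E, L, P, W, X}.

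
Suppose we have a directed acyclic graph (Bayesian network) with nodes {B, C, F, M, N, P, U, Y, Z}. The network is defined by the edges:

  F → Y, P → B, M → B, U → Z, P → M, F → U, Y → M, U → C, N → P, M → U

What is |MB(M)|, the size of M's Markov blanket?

Recall MB(v) = parents ∪ children ∪ spouses, where spouses are the other parents of v's children.
M has parents P, Y.
M's children: B, U.
For each child, the remaining parents (spouses of M):
  U: F
  B: P
MB(M) = {B, F, P, U, Y}, which has 5 nodes.

5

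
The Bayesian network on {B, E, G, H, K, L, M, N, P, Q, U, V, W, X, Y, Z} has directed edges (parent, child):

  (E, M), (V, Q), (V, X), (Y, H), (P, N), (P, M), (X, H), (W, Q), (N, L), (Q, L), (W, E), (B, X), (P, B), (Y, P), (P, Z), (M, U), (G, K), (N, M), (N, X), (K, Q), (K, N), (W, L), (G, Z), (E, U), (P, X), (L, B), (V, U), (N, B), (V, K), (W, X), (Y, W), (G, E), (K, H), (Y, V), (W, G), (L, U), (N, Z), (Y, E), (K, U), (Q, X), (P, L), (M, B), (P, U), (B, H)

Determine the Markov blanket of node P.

{B, E, G, K, L, M, N, Q, U, V, W, X, Y, Z}

By definition, MB(P) is built from P's parents, P's children, and the co-parents of P.
P has parent Y.
P has children B, L, M, N, U, X, Z.
Co-parents of P (other parents of its children):
  N: K
  M: E, N
  L: N, Q, W
  U: E, K, L, M, V
  B: L, M, N
  Z: G, N
  X: B, N, Q, V, W
So the Markov blanket of P is {B, E, G, K, L, M, N, Q, U, V, W, X, Y, Z}.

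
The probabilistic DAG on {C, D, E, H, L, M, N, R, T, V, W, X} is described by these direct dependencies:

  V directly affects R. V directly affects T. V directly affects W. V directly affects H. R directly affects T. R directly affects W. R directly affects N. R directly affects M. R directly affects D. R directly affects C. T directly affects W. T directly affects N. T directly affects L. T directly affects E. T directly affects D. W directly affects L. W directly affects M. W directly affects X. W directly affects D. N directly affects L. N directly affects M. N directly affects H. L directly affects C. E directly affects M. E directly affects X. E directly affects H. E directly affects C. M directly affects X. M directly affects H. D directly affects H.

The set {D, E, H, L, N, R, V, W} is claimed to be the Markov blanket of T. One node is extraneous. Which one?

T's parents: R, V.
Ch(T) = {D, E, L, N, W}.
For each child, the remaining parents (spouses of T):
  W's other parents are R, V.
  N also has parent R.
  L also has parents N, W.
  E has no other parent.
  D's other parents are R, W.
MB(T) = {D, E, L, N, R, V, W}.
H is neither a parent, child, nor co-parent of T, so it does not belong.

H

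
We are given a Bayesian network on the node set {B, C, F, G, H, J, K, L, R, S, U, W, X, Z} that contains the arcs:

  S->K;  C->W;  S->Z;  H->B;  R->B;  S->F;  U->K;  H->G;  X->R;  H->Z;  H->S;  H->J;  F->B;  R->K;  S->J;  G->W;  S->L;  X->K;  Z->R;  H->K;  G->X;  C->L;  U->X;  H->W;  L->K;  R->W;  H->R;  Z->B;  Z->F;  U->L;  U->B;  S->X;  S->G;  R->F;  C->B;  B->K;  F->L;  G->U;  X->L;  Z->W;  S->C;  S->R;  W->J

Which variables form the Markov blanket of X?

{B, C, F, G, H, K, L, R, S, U, Z}

X has parents G, S, U.
Children of X: K, L, R.
For each child, the remaining parents (spouses of X):
  R's other parents are H, S, Z.
  L's other parents are C, F, S, U.
  parents(K) \ {X} = {B, H, L, R, S, U}.
Union: {G, S, U} ∪ {K, L, R} ∪ {B, C, F, H, L, R, S, U, Z} = {B, C, F, G, H, K, L, R, S, U, Z}.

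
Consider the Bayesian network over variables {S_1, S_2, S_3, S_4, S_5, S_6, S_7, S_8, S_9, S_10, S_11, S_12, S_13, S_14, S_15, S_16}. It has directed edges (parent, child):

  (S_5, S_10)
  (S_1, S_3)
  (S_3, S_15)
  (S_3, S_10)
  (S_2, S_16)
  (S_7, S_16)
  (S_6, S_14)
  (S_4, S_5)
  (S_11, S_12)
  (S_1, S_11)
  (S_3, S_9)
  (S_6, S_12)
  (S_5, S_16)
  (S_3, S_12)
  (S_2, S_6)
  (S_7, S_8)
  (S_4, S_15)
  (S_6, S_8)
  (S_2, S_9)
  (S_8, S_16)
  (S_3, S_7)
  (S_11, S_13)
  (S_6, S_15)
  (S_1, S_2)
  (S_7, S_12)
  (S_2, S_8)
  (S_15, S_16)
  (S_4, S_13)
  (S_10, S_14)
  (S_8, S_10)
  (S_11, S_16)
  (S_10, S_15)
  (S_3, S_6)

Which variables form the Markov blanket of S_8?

{S_2, S_3, S_5, S_6, S_7, S_10, S_11, S_15, S_16}

S_8 has parents S_2, S_6, S_7.
Ch(S_8) = {S_10, S_16}.
Parents of each child, excluding S_8:
  S_10: S_3, S_5
  S_16: S_2, S_5, S_7, S_11, S_15
Union: {S_2, S_6, S_7} ∪ {S_10, S_16} ∪ {S_2, S_3, S_5, S_7, S_11, S_15} = {S_2, S_3, S_5, S_6, S_7, S_10, S_11, S_15, S_16}.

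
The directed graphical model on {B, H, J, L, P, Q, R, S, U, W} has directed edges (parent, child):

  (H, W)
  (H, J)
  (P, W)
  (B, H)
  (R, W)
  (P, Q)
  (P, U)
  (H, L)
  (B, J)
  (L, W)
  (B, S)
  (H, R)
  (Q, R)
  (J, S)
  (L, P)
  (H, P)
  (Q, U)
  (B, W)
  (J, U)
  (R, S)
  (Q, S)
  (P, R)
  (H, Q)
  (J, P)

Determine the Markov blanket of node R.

{B, H, J, L, P, Q, S, W}

Children of R: S, W.
Pa(R) = {H, P, Q}.
Other parents of R's children:
  S's other parents are B, J, Q.
  W's other parents are B, H, L, P.
Union: {H, P, Q} ∪ {S, W} ∪ {B, H, J, L, P, Q} = {B, H, J, L, P, Q, S, W}.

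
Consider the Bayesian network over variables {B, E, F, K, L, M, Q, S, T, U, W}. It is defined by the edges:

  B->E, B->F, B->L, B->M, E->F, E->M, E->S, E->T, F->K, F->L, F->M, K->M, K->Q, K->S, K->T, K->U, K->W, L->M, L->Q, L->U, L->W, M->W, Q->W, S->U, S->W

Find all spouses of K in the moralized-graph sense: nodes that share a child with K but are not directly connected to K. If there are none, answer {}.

Children of K: M, Q, S, T, U, W.
  M also has parents B, E, F, L.
  parents(Q) \ {K} = {L}.
  S also has parent E.
  T's other parent is E.
  U's other parents are L, S.
  W also has parents L, M, Q, S.
Excluding nodes already adjacent to K (F, M, Q, S, T, U, W), the co-parent-only contribution is {B, E, L}.

{B, E, L}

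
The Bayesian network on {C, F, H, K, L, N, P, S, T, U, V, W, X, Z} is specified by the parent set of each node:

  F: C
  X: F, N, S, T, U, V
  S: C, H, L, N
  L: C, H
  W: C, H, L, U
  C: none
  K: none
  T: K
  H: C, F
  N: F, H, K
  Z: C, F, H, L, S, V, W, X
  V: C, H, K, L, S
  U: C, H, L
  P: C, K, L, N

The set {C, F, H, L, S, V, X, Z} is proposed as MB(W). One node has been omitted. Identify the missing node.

U

Ch(W) = {Z}.
W's parents: C, H, L, U.
For each child, the remaining parents (spouses of W):
  Z: C, F, H, L, S, V, X
MB(W) = {C, F, H, L, S, U, V, X, Z}.
Comparing with the claimed set, U is missing.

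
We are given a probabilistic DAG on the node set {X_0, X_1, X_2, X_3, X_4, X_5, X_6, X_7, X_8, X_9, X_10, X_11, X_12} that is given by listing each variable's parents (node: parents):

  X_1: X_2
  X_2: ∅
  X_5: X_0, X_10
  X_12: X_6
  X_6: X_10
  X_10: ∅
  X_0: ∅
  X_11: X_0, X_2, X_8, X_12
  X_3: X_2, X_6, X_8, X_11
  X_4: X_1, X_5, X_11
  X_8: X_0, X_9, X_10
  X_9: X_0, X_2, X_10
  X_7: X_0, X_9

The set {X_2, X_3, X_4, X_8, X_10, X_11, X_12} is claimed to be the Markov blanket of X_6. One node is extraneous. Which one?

Children of X_6: X_3, X_12.
X_6 has parent X_10.
Co-parents of X_6 (other parents of its children):
  X_12: —
  X_3: X_2, X_8, X_11
MB(X_6) = {X_2, X_3, X_8, X_10, X_11, X_12}.
X_4 is neither a parent, child, nor co-parent of X_6, so it does not belong.

X_4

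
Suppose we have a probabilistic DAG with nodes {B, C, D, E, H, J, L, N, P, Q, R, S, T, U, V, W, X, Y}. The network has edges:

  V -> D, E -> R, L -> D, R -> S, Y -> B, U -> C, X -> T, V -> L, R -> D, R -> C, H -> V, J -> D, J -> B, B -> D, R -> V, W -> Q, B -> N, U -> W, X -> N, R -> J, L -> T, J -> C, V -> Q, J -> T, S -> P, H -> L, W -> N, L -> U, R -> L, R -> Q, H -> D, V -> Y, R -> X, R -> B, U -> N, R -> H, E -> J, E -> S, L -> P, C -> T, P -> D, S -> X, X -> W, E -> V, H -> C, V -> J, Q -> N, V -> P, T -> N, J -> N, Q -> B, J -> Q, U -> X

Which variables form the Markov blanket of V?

By definition, MB(V) is built from V's parents, V's children, and the co-parents of V.
Parents of V: E, H, R.
V has children D, J, L, P, Q, Y.
Parents of each child, excluding V:
  parents(L) \ {V} = {H, R}.
  parents(J) \ {V} = {E, R}.
  Y has no other parent.
  Q also has parents J, R, W.
  P's other parents are L, S.
  parents(D) \ {V} = {B, H, J, L, P, R}.
So the Markov blanket of V is {B, D, E, H, J, L, P, Q, R, S, W, Y}.

{B, D, E, H, J, L, P, Q, R, S, W, Y}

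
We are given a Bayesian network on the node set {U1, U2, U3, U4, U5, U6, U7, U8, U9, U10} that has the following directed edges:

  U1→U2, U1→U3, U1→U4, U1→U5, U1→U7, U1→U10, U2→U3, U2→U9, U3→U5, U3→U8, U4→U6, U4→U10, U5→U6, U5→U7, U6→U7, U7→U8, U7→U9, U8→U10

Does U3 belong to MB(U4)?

No

Parents of U4: U1.
U4's children: U6, U10.
For each child, the remaining parents (spouses of U4):
  U6's other parent is U5.
  U10's other parents are U1, U8.
MB(U4) = {U1, U5, U6, U8, U10}; U3 is not in this set.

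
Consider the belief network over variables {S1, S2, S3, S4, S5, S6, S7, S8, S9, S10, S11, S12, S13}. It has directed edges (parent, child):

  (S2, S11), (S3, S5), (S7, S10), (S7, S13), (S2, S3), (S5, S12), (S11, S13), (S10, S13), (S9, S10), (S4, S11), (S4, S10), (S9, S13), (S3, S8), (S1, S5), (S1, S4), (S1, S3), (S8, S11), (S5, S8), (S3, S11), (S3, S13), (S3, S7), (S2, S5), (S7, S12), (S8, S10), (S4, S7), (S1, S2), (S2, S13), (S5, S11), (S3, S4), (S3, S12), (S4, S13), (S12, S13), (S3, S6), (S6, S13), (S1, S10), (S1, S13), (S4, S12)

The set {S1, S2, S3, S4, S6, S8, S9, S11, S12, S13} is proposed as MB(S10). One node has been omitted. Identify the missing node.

Pa(S10) = {S1, S4, S7, S8, S9}.
Children of S10: S13.
Other parents of S10's children:
  S13's other parents are S1, S2, S3, S4, S6, S7, S9, S11, S12.
MB(S10) = {S1, S2, S3, S4, S6, S7, S8, S9, S11, S12, S13}.
Comparing with the claimed set, S7 is missing.

S7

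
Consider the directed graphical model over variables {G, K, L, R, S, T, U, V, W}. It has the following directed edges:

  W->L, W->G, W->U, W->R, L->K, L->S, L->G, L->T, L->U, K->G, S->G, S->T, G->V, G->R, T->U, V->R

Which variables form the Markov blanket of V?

By definition, MB(V) is built from V's parents, V's children, and the co-parents of V.
V has child R.
Pa(V) = {G}.
Co-parents of V (other parents of its children):
  R's other parents are G, W.
Taking the union gives {G, R, W}.

{G, R, W}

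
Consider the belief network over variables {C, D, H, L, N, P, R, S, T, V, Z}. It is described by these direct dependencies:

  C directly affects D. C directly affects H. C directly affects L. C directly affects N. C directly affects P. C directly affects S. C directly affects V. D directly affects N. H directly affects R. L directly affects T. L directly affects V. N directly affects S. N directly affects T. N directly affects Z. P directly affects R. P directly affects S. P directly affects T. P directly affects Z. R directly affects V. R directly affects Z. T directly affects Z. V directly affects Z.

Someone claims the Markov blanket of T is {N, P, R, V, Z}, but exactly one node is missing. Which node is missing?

L

T's parents: L, N, P.
T has child Z.
Co-parents of T (other parents of its children):
  parents(Z) \ {T} = {N, P, R, V}.
MB(T) = {L, N, P, R, V, Z}.
Comparing with the claimed set, L is missing.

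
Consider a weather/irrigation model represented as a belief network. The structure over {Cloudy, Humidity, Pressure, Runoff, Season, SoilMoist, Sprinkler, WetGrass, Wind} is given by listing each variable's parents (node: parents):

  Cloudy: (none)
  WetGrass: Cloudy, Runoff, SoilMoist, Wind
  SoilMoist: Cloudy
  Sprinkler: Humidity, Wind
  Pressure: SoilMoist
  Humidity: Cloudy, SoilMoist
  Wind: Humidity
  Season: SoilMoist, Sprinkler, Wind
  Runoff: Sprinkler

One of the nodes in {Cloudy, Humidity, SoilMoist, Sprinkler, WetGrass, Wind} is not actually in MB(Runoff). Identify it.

Humidity

A node's Markov blanket = Pa ∪ Ch ∪ (parents of Ch other than the node itself).
Ch(Runoff) = {WetGrass}.
Runoff has parent Sprinkler.
Other parents of Runoff's children:
  WetGrass: Cloudy, SoilMoist, Wind
MB(Runoff) = {Cloudy, SoilMoist, Sprinkler, WetGrass, Wind}.
Humidity is neither a parent, child, nor co-parent of Runoff, so it does not belong.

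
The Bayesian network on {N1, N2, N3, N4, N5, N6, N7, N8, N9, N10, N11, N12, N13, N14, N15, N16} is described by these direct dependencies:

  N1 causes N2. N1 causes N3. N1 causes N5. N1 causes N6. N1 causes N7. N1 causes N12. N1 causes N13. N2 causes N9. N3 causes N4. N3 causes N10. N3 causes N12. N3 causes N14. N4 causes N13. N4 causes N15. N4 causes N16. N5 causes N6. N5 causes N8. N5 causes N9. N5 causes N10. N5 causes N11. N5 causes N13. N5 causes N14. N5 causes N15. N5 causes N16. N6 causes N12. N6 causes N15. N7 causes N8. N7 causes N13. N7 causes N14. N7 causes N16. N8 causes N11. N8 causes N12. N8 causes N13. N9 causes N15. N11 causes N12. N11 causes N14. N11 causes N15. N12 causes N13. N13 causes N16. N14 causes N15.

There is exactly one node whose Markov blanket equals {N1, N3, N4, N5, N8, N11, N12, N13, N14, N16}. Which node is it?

The target node must have every member of {N1, N3, N4, N5, N8, N11, N12, N13, N14, N16} as a parent, child, or co-parent, and no others.
Parents of N7: N1; children: N8, N13, N14, N16; co-parents: N1, N3, N4, N5, N8, N11, N12, N13.
These exactly cover the given set, so the node is N7.

N7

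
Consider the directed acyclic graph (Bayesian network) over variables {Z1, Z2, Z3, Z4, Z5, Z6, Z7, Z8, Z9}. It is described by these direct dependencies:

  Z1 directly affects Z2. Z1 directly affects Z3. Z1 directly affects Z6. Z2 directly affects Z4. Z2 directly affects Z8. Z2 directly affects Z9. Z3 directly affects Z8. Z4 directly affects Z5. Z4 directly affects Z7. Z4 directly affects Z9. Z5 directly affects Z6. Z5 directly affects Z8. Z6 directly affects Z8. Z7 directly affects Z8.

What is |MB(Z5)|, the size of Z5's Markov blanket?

Z5 has children Z6, Z8.
Z5's parents: Z4.
Parents of each child, excluding Z5:
  Z6's other parent is Z1.
  Z8's other parents are Z2, Z3, Z6, Z7.
MB(Z5) = {Z1, Z2, Z3, Z4, Z6, Z7, Z8}, which has 7 nodes.

7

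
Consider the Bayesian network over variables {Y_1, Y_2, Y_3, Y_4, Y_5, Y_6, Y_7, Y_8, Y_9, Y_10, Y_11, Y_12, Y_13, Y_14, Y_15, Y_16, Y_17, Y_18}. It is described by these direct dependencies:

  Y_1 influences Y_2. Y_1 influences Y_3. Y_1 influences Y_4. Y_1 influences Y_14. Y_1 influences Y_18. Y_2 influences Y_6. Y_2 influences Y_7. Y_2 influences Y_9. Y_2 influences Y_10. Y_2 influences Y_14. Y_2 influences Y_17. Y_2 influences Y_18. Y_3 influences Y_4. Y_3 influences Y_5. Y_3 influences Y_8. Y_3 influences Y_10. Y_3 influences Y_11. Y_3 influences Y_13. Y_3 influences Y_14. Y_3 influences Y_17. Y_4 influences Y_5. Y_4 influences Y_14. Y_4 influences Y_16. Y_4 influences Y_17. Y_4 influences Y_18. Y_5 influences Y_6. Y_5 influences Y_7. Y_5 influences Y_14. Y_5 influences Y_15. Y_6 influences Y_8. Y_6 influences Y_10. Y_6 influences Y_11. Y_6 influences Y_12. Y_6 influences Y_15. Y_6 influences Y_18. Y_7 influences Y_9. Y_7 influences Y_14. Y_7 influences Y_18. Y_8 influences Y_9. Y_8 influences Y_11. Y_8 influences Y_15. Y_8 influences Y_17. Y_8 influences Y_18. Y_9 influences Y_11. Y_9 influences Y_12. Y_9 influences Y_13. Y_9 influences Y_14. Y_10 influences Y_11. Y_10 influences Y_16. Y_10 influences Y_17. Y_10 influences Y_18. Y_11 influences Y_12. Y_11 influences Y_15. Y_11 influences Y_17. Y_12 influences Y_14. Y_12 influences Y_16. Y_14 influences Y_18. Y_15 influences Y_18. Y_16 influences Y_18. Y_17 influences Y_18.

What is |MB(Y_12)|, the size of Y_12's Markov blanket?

12

Y_12's parents: Y_6, Y_9, Y_11.
Y_12's children: Y_14, Y_16.
Co-parents of Y_12 (other parents of its children):
  Y_14 also has parents Y_1, Y_2, Y_3, Y_4, Y_5, Y_7, Y_9.
  Y_16's other parents are Y_4, Y_10.
MB(Y_12) = {Y_1, Y_2, Y_3, Y_4, Y_5, Y_6, Y_7, Y_9, Y_10, Y_11, Y_14, Y_16}, which has 12 nodes.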